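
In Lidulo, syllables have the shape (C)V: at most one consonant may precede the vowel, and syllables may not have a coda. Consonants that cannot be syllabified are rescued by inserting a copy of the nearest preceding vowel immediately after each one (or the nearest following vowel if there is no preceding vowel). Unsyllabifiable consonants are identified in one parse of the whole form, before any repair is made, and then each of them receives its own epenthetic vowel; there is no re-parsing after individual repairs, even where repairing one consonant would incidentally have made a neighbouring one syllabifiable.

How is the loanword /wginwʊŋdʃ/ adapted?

The consonants /w/, /n/, /ŋ/, /d/, /ʃ/ cannot be parsed into a legal (C)V syllable (no codas are permitted; onsets are limited to one consonant).
Each unlicensed consonant becomes the onset of a new syllable: /w/ → /wi/, /n/ → /ni/, /ŋ/ → /ŋʊ/, /d/ → /dʊ/, /ʃ/ → /ʃʊ/.

wiginiwʊŋʊdʊʃʊ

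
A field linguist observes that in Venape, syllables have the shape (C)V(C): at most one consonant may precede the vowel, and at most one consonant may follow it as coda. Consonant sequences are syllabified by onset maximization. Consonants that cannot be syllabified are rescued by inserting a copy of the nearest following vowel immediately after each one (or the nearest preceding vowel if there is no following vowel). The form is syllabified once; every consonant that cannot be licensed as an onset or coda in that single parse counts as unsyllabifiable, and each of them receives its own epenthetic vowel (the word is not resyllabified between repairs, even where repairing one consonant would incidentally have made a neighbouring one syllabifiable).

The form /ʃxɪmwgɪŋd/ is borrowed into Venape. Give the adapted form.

ʃɪxɪmwɪgɪŋdɪ

Syllabifying with onset maximization leaves /ʃ/, /w/, /d/ stranded (at most one coda consonant is licensed; onsets are limited to one consonant).
Epenthesis after each stranded consonant: /ʃ/ → /ʃɪ/, /w/ → /wɪ/, /d/ → /dɪ/.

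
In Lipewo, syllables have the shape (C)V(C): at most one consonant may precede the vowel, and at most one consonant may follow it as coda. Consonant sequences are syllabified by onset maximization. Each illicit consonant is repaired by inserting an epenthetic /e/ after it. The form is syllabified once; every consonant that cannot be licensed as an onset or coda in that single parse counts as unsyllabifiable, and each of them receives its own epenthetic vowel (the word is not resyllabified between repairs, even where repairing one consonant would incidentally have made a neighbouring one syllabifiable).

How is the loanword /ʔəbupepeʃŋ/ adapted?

ʔəbupepeʃŋe

The consonants /ŋ/ cannot be parsed into a legal (C)V(C) syllable (at most one coda consonant is licensed; onsets are limited to one consonant).
Each unlicensed consonant becomes the onset of a new syllable: /ŋ/ → /ŋe/.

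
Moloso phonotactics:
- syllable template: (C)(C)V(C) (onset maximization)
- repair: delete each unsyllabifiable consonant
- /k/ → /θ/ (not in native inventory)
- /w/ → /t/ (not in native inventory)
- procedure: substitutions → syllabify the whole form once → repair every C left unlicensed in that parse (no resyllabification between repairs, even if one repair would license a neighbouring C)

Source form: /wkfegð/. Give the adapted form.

θfeg

Substitution: /w/ → /t/, /k/ → /θ/, giving /tθfegð/.
The consonants /t/, /ð/ cannot be parsed into a legal (C)(C)V(C) syllable (at most one coda consonant is licensed; onsets may contain at most 2 consonants).
Deletion applies to /t/, /ð/.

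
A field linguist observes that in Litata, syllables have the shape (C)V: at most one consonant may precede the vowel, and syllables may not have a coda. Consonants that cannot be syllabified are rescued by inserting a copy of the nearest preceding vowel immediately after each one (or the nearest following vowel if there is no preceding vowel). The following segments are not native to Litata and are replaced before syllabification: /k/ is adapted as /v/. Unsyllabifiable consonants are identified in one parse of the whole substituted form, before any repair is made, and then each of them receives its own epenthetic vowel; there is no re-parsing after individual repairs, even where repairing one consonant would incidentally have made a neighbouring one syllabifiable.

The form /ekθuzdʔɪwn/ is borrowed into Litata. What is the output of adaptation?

eveθuzuduʔɪwɪnɪ

Substitution: /k/ → /v/, giving /evθuzdʔɪwn/.
Syllabifying with onset maximization leaves /v/, /z/, /d/, /w/, /n/ stranded (no codas are permitted; onsets are limited to one consonant).
Each unlicensed consonant becomes the onset of a new syllable: /v/ → /ve/, /z/ → /zu/, /d/ → /du/, /w/ → /wɪ/, /n/ → /nɪ/.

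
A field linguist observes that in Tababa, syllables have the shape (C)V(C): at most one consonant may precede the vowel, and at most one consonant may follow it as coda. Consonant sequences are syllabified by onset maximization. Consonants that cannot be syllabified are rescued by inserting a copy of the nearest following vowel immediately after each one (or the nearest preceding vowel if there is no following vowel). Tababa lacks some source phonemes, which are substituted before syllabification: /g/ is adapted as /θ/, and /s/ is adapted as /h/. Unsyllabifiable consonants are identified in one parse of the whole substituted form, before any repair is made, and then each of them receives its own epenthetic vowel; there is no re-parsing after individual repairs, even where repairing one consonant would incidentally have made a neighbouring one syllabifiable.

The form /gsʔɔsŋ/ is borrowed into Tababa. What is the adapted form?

θɔhɔʔɔhŋɔ

Substitution: /g/ → /θ/, /s/ → /h/, giving /θhʔɔhŋ/.
Syllabifying with onset maximization leaves /θ/, /h/, /ŋ/ stranded (at most one coda consonant is licensed; onsets are limited to one consonant).
Each unlicensed consonant becomes the onset of a new syllable: /θ/ → /θɔ/, /h/ → /hɔ/, /ŋ/ → /ŋɔ/.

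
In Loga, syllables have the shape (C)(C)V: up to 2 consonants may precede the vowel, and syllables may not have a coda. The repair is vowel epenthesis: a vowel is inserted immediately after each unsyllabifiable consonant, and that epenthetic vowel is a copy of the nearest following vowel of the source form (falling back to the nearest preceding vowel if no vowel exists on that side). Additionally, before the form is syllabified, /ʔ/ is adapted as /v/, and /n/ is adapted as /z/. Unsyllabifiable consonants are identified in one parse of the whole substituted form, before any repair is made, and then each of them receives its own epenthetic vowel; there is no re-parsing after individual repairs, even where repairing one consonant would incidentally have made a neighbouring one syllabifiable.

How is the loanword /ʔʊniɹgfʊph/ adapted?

Substitution: /ʔ/ → /v/, /n/ → /z/, giving /vʊziɹgfʊph/.
Syllabifying with onset maximization leaves /ɹ/, /p/, /h/ stranded (no codas are permitted; onsets may contain at most 2 consonants).
Epenthesis after each stranded consonant: /ɹ/ → /ɹʊ/, /p/ → /pʊ/, /h/ → /hʊ/.

vʊziɹʊgfʊpʊhʊ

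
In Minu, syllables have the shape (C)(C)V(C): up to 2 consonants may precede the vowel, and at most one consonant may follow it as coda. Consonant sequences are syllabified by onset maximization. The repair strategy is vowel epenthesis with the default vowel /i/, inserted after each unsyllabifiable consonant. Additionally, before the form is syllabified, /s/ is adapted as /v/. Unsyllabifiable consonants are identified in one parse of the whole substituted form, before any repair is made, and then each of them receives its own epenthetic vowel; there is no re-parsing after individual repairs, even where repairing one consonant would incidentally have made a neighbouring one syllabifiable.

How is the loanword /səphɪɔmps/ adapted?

Substitution: /s/ → /v/, giving /vəphɪɔmpv/.
Under (C)(C)V(C), the unsyllabifiable consonants are /p/, /v/ (at most one coda consonant is licensed; onsets may contain at most 2 consonants).
Epenthesis after each stranded consonant: /p/ → /pi/, /v/ → /vi/.

vəphɪɔmpivi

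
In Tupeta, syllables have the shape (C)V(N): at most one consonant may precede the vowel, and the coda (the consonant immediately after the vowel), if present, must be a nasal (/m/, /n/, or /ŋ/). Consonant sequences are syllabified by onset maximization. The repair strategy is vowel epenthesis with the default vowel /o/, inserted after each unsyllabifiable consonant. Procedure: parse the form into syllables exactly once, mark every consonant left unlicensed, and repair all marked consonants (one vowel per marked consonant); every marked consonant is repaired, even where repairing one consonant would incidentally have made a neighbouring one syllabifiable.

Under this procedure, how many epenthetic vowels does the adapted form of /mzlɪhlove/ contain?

3

The unsyllabifiable consonants are /m/, /z/, /h/; each receives one epenthetic vowel.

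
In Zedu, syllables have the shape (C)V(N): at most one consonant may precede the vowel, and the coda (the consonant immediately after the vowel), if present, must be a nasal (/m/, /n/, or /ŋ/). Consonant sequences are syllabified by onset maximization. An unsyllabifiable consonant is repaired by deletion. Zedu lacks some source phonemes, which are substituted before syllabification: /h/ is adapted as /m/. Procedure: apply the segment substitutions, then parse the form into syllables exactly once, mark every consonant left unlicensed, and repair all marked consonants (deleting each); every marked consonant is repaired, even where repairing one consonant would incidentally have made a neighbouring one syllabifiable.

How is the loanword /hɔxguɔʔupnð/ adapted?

Substitution: /h/ → /m/, giving /mɔxguɔʔupnð/.
Syllabifying with onset maximization leaves /x/, /p/, /n/, /ð/ stranded (only a nasal (/m/, /n/, or /ŋ/) is licensed in coda position; onsets are limited to one consonant).
Each unlicensed consonant is deleted: /x/, /p/, /n/, /ð/.

mɔguɔʔu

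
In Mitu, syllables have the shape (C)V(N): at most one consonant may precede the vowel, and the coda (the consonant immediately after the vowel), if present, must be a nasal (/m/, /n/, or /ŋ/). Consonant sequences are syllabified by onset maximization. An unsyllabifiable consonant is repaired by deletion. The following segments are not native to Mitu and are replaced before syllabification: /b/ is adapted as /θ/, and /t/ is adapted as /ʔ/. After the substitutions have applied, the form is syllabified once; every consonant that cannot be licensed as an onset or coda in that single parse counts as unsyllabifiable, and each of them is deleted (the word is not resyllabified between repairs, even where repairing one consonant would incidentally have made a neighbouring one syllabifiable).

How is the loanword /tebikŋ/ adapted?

Substitution: /t/ → /ʔ/, /b/ → /θ/, giving /ʔeθikŋ/.
Under (C)V(N), the unsyllabifiable consonants are /k/, /ŋ/ (only a nasal (/m/, /n/, or /ŋ/) is licensed in coda position; onsets are limited to one consonant).
Each unlicensed consonant is deleted: /k/, /ŋ/.

ʔeθi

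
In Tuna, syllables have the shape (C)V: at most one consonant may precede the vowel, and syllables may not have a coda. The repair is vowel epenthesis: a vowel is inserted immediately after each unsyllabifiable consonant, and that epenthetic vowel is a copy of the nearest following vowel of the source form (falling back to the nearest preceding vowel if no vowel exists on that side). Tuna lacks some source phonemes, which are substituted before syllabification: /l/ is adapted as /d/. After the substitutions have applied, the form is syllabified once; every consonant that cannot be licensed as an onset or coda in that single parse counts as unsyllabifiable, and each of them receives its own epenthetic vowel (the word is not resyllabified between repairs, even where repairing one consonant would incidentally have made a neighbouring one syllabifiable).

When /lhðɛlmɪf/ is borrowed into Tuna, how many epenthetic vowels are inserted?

4

After substitution the input is /dhðɛdmɪf/.
The unsyllabifiable consonants are /d/, /h/, /d/, /f/; each receives one epenthetic vowel.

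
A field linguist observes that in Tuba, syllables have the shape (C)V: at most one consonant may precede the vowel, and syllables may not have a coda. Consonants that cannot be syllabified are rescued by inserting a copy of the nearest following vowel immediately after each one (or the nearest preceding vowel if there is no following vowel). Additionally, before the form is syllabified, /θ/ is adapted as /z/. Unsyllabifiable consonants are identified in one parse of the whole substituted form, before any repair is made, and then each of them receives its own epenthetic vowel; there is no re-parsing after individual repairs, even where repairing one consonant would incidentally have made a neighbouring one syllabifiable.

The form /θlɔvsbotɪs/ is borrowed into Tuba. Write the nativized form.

Substitution: /θ/ → /z/, giving /zlɔvsbotɪs/.
Under (C)V, the unsyllabifiable consonants are /z/, /v/, /s/, /s/ (no codas are permitted; onsets are limited to one consonant).
Inserting the epenthetic vowel yields /z/ → /zɔ/, /v/ → /vo/, /s/ → /so/, /s/ → /sɪ/.

zɔlɔvosobotɪsɪ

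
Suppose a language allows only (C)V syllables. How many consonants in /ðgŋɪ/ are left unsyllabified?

The consonants /ð/, /g/ cannot be parsed into a legal (C)V syllable (no codas are permitted; onsets are limited to one consonant).

2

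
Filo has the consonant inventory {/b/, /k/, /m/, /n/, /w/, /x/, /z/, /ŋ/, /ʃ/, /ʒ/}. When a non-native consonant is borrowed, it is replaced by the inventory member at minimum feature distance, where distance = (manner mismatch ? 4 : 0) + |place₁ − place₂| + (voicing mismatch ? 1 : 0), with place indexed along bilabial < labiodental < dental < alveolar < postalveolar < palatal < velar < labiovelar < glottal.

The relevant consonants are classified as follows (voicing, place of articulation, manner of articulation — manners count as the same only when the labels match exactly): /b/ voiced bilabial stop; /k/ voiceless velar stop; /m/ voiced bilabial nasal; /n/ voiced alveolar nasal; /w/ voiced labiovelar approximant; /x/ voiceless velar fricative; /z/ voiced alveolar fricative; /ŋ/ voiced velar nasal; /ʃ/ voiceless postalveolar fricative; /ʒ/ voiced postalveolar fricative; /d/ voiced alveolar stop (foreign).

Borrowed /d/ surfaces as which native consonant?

/b/ is closest: same manner (stop), place distance 3 (alveolar→bilabial), same voicing; total 3. Next closest is /k/ at distance 4.

b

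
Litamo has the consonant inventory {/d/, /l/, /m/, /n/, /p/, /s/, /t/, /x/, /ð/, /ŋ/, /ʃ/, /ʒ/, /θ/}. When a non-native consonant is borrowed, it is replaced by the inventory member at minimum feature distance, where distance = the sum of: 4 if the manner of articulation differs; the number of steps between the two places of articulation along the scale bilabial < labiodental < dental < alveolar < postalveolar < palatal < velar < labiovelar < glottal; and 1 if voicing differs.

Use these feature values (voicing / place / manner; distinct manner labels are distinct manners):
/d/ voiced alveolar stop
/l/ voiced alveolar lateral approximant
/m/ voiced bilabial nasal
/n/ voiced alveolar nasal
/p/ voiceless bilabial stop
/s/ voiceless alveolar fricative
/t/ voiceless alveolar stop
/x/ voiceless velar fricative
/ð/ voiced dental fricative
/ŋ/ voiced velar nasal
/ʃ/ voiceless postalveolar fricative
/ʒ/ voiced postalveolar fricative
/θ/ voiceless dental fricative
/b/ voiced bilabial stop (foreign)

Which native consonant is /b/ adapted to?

p

/p/ is closest: same manner (stop), place distance 0 (bilabial→bilabial), voicing differs (+1); total 1. Next closest is /d/ at distance 3.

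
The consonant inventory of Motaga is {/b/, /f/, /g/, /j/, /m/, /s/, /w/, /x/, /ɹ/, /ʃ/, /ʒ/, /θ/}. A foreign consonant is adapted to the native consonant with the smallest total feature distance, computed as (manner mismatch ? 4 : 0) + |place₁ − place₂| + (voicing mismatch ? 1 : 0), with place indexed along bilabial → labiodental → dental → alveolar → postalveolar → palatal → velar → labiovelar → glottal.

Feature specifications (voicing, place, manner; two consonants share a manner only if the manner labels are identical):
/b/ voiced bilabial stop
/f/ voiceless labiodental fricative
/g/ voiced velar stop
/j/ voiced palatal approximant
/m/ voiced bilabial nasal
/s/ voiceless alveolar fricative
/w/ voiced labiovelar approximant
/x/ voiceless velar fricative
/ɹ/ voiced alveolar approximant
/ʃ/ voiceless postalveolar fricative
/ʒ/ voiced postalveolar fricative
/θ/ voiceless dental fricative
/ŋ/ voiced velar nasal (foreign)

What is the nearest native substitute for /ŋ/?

/g/ is closest: manner differs (nasal→stop, +4), place distance 0 (velar→velar), same voicing; total 4. Next closest is /j/ at distance 5.

g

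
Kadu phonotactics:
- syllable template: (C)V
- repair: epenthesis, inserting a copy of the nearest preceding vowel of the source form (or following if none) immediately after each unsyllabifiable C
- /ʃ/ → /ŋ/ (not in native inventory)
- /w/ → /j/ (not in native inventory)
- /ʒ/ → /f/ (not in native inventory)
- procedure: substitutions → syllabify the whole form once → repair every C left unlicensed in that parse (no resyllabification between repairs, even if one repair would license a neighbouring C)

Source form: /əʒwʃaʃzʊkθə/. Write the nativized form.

əfəjəŋaŋazʊkʊθə

Substitution: /ʒ/ → /f/, /w/ → /j/, /ʃ/ → /ŋ/, giving /əfjŋaŋzʊkθə/.
Syllabifying with onset maximization leaves /f/, /j/, /ŋ/, /k/ stranded (no codas are permitted; onsets are limited to one consonant).
Each unlicensed consonant becomes the onset of a new syllable: /f/ → /fə/, /j/ → /jə/, /ŋ/ → /ŋa/, /k/ → /kʊ/.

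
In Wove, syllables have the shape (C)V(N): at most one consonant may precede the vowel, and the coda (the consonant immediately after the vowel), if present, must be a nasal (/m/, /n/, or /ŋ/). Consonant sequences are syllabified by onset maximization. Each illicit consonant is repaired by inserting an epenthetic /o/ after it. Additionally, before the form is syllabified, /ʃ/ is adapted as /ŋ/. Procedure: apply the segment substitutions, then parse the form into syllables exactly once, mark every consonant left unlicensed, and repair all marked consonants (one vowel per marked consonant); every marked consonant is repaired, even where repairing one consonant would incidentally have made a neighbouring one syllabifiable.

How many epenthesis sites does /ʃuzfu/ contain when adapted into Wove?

1

After substitution the input is /ŋuzfu/.
The unsyllabifiable consonants are /z/; each receives one epenthetic vowel.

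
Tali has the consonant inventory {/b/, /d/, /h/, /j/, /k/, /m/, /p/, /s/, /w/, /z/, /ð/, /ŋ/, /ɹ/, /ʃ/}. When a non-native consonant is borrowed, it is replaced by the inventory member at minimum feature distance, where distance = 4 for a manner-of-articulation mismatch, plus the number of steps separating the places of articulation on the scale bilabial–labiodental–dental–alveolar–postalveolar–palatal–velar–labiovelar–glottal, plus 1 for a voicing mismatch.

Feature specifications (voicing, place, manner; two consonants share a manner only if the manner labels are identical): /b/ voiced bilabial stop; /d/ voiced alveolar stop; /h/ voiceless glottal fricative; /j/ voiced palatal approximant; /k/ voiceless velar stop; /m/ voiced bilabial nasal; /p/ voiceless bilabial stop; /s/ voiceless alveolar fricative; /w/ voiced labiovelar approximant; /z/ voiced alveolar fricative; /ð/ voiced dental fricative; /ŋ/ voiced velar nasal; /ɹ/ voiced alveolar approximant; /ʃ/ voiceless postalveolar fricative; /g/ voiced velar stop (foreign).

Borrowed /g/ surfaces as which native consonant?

/k/ is closest: same manner (stop), place distance 0 (velar→velar), voicing differs (+1); total 1. Next closest is /d/ at distance 3.

k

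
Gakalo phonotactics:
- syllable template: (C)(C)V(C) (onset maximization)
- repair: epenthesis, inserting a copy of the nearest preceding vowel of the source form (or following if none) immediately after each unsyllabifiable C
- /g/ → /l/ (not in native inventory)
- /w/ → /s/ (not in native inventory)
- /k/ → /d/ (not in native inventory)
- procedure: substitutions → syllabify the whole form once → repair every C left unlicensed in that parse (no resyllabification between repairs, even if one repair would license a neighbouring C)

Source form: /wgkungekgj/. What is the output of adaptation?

suldunledleje

Substitution: /w/ → /s/, /g/ → /l/, /k/ → /d/, giving /sldunledlj/.
The consonants /s/, /l/, /j/ cannot be parsed into a legal (C)(C)V(C) syllable (at most one coda consonant is licensed; onsets may contain at most 2 consonants).
Inserting the epenthetic vowel yields /s/ → /su/, /l/ → /le/, /j/ → /je/.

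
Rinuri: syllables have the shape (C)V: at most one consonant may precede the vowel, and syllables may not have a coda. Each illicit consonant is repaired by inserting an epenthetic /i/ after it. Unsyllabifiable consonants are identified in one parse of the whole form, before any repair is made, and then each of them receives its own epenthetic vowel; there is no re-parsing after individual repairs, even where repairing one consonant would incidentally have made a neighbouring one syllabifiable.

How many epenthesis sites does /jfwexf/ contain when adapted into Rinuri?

The unsyllabifiable consonants are /j/, /f/, /x/, /f/; each receives one epenthetic vowel.

4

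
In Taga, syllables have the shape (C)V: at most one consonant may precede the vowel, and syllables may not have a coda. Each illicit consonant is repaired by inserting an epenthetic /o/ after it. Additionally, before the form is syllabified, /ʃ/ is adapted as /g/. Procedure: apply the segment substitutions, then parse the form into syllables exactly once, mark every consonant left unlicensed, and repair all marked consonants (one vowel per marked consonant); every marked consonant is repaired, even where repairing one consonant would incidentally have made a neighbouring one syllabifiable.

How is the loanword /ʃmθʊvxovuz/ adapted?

Substitution: /ʃ/ → /g/, giving /gmθʊvxovuz/.
Under (C)V, the unsyllabifiable consonants are /g/, /m/, /v/, /z/ (no codas are permitted; onsets are limited to one consonant).
Each unlicensed consonant becomes the onset of a new syllable: /g/ → /go/, /m/ → /mo/, /v/ → /vo/, /z/ → /zo/.

gomoθʊvoxovuzo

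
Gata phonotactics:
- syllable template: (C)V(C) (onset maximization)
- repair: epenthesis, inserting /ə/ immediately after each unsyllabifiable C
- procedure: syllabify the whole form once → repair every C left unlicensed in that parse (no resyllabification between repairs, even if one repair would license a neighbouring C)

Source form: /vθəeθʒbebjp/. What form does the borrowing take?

Under (C)V(C), the unsyllabifiable consonants are /v/, /ʒ/, /j/, /p/ (at most one coda consonant is licensed; onsets are limited to one consonant).
Inserting the epenthetic vowel yields /v/ → /və/, /ʒ/ → /ʒə/, /j/ → /jə/, /p/ → /pə/.

vəθəeθʒəbebjəpə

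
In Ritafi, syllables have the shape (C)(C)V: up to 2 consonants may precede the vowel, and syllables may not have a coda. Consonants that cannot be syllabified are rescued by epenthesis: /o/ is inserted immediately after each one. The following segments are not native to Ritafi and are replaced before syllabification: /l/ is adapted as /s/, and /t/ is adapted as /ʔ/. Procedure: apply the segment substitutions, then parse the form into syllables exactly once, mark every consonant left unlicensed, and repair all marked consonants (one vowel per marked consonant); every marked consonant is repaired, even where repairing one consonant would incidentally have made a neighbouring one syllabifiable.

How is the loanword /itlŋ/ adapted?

iʔosoŋo

Substitution: /t/ → /ʔ/, /l/ → /s/, giving /iʔsŋ/.
Under (C)(C)V, the unsyllabifiable consonants are /ʔ/, /s/, /ŋ/ (no codas are permitted; onsets may contain at most 2 consonants).
Epenthesis after each stranded consonant: /ʔ/ → /ʔo/, /s/ → /so/, /ŋ/ → /ŋo/.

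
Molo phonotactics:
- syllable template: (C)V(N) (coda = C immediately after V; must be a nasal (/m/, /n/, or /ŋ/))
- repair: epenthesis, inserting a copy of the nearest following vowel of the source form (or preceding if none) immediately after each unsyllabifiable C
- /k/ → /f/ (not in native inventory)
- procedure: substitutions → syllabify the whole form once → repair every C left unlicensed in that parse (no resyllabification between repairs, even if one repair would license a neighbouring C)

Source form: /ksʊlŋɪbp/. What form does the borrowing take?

fʊsʊlɪŋɪbɪpɪ

Substitution: /k/ → /f/, giving /fsʊlŋɪbp/.
Syllabifying with onset maximization leaves /f/, /l/, /b/, /p/ stranded (only a nasal (/m/, /n/, or /ŋ/) is licensed in coda position; onsets are limited to one consonant).
Each unlicensed consonant becomes the onset of a new syllable: /f/ → /fʊ/, /l/ → /lɪ/, /b/ → /bɪ/, /p/ → /pɪ/.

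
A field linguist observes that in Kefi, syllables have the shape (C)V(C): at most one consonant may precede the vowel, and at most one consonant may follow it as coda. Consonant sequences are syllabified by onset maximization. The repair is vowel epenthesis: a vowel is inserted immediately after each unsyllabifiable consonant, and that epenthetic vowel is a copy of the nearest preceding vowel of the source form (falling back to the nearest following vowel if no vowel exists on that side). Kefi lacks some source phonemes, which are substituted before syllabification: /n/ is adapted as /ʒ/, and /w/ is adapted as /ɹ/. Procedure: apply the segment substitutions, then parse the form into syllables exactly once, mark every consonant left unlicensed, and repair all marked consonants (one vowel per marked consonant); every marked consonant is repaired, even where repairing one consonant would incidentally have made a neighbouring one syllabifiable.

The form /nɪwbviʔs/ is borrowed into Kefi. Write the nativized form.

ʒɪɹbɪviʔsi

Substitution: /n/ → /ʒ/, /w/ → /ɹ/, giving /ʒɪɹbviʔs/.
Under (C)V(C), the unsyllabifiable consonants are /b/, /s/ (at most one coda consonant is licensed; onsets are limited to one consonant).
Epenthesis after each stranded consonant: /b/ → /bɪ/, /s/ → /si/.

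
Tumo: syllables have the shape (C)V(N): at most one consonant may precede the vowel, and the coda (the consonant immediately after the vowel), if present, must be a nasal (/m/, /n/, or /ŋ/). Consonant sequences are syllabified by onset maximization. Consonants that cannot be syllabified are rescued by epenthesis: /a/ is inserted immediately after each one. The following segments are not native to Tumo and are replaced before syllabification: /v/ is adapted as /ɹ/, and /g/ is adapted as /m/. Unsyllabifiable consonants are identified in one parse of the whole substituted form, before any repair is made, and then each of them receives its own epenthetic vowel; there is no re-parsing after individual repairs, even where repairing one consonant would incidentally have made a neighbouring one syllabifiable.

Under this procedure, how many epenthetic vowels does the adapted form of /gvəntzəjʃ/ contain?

After substitution the input is /mɹəntzəjʃ/.
The unsyllabifiable consonants are /m/, /t/, /j/, /ʃ/; each receives one epenthetic vowel.

4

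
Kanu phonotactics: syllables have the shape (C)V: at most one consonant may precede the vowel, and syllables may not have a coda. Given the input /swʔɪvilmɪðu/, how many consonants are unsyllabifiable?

3

The consonants /s/, /w/, /l/ cannot be parsed into a legal (C)V syllable (no codas are permitted; onsets are limited to one consonant).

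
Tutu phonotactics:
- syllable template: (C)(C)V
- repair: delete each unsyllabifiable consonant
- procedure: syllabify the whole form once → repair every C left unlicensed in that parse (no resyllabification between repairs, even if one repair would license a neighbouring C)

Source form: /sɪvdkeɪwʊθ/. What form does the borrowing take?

sɪdkeɪwʊ

Syllabifying with onset maximization leaves /v/, /θ/ stranded (no codas are permitted; onsets may contain at most 2 consonants).
Each unlicensed consonant is deleted: /v/, /θ/.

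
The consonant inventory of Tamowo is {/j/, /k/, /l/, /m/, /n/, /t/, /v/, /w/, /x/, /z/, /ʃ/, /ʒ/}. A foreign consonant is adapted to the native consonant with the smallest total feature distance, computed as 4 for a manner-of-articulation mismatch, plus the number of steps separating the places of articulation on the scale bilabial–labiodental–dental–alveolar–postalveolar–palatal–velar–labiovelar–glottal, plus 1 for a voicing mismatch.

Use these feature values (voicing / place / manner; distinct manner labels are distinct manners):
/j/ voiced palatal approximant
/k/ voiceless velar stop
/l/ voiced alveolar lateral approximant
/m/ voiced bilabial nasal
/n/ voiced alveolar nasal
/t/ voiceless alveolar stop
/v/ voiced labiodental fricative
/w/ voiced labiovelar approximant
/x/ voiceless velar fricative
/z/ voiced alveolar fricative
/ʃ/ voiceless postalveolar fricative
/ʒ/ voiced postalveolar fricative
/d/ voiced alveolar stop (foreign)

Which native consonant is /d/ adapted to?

/t/ is closest: same manner (stop), place distance 0 (alveolar→alveolar), voicing differs (+1); total 1. Next closest is /k/ at distance 4.

t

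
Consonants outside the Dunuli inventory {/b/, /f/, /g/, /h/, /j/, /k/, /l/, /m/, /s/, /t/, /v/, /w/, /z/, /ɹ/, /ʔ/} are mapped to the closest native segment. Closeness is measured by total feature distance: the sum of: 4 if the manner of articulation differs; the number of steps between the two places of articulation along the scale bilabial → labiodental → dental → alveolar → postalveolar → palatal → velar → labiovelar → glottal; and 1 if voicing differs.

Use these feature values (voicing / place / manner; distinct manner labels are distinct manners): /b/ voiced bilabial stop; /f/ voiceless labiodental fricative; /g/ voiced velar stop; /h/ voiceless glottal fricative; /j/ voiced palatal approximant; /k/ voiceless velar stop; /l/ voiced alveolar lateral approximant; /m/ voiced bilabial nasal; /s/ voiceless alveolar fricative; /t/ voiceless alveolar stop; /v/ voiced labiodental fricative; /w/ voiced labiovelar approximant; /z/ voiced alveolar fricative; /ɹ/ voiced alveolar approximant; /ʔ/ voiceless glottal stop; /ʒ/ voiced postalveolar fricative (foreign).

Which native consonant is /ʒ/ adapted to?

/z/ is closest: same manner (fricative), place distance 1 (postalveolar→alveolar), same voicing; total 1. Next closest is /s/ at distance 2.

z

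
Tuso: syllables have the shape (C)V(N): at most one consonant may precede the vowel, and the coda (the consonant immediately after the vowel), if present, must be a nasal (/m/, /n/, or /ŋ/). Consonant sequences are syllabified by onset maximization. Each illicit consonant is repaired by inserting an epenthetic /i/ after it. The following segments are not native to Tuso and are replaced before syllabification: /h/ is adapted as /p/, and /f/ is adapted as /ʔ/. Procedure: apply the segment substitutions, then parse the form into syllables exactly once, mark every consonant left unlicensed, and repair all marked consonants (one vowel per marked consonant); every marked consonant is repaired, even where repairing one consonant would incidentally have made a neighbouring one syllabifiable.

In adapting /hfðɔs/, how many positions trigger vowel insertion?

3

After substitution the input is /pʔðɔs/.
The unsyllabifiable consonants are /p/, /ʔ/, /s/; each receives one epenthetic vowel.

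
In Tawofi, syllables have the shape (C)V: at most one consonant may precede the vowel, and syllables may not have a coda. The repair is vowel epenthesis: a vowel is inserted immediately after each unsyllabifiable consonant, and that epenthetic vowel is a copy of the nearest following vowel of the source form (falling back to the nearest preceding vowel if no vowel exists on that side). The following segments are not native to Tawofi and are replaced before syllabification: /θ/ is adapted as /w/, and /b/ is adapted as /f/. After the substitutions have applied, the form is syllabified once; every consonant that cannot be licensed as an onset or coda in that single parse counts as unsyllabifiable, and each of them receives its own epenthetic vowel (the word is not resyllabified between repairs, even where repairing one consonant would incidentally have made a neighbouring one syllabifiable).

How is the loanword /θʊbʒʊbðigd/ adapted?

wʊfʊʒʊfiðigidi

Substitution: /θ/ → /w/, /b/ → /f/, giving /wʊfʒʊfðigd/.
Under (C)V, the unsyllabifiable consonants are /f/, /f/, /g/, /d/ (no codas are permitted; onsets are limited to one consonant).
Epenthesis after each stranded consonant: /f/ → /fʊ/, /f/ → /fi/, /g/ → /gi/, /d/ → /di/.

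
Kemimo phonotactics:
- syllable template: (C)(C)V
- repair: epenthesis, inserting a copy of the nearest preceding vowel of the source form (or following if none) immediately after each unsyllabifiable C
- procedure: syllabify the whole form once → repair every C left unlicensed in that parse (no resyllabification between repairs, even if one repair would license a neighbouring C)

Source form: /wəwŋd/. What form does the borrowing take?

Under (C)(C)V, the unsyllabifiable consonants are /w/, /ŋ/, /d/ (no codas are permitted; onsets may contain at most 2 consonants).
Epenthesis after each stranded consonant: /w/ → /wə/, /ŋ/ → /ŋə/, /d/ → /də/.

wəwəŋədə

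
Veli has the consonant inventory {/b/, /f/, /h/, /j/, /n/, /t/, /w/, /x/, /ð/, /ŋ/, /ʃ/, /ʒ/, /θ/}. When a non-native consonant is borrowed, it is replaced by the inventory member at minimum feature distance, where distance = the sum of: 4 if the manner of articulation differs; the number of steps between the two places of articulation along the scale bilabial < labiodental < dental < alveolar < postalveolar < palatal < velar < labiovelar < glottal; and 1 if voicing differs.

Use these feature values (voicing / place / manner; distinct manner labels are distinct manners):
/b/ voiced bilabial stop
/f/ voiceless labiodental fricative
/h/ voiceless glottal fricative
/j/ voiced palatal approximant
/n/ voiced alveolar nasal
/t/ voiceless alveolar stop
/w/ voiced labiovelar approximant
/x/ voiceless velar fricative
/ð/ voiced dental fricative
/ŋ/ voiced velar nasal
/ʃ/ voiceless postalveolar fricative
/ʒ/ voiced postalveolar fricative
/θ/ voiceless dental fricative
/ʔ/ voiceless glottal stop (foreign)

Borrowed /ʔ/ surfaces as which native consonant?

h

/h/ is closest: manner differs (stop→fricative, +4), place distance 0 (glottal→glottal), same voicing; total 4. Next closest is /t/ at distance 5.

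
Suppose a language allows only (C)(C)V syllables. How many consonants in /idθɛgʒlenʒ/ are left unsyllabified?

3

Syllabifying with onset maximization leaves /g/, /n/, /ʒ/ stranded (no codas are permitted; onsets may contain at most 2 consonants).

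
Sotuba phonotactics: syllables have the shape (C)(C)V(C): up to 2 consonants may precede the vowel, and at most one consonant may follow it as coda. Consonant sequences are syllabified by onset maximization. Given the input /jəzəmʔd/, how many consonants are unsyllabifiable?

2

The consonants /ʔ/, /d/ cannot be parsed into a legal (C)(C)V(C) syllable (at most one coda consonant is licensed; onsets may contain at most 2 consonants).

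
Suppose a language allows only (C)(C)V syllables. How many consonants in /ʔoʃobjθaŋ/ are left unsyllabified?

Under (C)(C)V, the unsyllabifiable consonants are /b/, /ŋ/ (no codas are permitted; onsets may contain at most 2 consonants).

2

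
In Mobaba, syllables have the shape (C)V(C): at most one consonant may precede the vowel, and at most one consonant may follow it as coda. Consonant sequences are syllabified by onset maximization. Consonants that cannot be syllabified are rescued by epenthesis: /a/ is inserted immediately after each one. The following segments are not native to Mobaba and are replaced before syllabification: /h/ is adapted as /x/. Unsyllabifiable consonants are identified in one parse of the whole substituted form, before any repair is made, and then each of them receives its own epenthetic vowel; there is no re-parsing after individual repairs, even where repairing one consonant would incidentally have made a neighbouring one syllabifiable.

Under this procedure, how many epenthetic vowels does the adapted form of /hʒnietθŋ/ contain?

4

After substitution the input is /xʒnietθŋ/.
The unsyllabifiable consonants are /x/, /ʒ/, /θ/, /ŋ/; each receives one epenthetic vowel.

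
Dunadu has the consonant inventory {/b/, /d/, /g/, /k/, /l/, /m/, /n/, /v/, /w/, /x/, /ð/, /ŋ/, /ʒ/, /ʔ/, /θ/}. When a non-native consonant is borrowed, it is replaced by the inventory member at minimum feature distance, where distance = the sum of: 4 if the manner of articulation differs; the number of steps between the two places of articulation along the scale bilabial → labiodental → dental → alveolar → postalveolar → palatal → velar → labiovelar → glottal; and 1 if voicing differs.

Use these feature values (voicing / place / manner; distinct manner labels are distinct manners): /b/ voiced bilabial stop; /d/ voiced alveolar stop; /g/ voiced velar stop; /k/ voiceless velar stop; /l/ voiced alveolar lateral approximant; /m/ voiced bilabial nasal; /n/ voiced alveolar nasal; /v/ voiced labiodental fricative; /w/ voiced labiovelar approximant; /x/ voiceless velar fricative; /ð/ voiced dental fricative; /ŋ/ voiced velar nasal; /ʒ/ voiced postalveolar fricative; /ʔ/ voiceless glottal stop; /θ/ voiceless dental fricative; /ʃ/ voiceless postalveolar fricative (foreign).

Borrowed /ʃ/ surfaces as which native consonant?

ʒ

/ʒ/ is closest: same manner (fricative), place distance 0 (postalveolar→postalveolar), voicing differs (+1); total 1. Next closest is /x/ at distance 2.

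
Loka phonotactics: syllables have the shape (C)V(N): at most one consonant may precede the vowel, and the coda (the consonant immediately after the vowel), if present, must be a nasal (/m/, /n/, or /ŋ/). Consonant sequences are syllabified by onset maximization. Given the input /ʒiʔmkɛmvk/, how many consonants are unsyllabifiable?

4

Under (C)V(N), the unsyllabifiable consonants are /ʔ/, /m/, /v/, /k/ (only a nasal (/m/, /n/, or /ŋ/) is licensed in coda position; onsets are limited to one consonant).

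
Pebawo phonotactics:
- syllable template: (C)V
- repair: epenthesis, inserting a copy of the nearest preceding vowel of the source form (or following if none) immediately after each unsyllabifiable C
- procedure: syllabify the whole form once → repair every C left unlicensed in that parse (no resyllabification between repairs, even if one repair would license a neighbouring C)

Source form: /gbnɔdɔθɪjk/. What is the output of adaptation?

gɔbɔnɔdɔθɪjɪkɪ

Under (C)V, the unsyllabifiable consonants are /g/, /b/, /j/, /k/ (no codas are permitted; onsets are limited to one consonant).
Each unlicensed consonant becomes the onset of a new syllable: /g/ → /gɔ/, /b/ → /bɔ/, /j/ → /jɪ/, /k/ → /kɪ/.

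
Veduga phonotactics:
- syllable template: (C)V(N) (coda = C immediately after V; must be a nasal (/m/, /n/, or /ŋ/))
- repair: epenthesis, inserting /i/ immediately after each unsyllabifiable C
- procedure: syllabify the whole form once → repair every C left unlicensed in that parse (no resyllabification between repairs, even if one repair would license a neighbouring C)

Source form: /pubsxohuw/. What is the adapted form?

pubisixohuwi

The consonants /b/, /s/, /w/ cannot be parsed into a legal (C)V(N) syllable (only a nasal (/m/, /n/, or /ŋ/) is licensed in coda position; onsets are limited to one consonant).
Epenthesis after each stranded consonant: /b/ → /bi/, /s/ → /si/, /w/ → /wi/.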